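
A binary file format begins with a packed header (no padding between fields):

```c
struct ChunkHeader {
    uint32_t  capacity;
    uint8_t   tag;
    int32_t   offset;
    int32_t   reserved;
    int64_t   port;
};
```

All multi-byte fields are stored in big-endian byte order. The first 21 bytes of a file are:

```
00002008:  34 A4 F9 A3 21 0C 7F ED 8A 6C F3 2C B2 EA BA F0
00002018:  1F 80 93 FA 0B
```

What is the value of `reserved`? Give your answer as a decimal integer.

1827876018

`reserved` follows `capacity` (4 B), `tag` (1 B), `offset` (4 B), so it starts at offset 4 + 1 + 4 = 9 and occupies 4 bytes.
Bytes at offsets 9..12: 6C F3 2C B2.
Big-endian: lowest address holds the most-significant byte.
The bytes are already most-significant first: 0x6CF32CB2.
0x6CF32CB2 = 1827876018.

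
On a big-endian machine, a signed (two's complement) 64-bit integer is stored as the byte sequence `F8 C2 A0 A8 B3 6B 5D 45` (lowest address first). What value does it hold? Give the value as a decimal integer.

In big-endian order the high byte comes first in memory.
The bytes are already most-significant first: 0xF8C2A0A8B36B5D45.
Top bit is set, so as a signed 64-bit value this is 0xF8C2A0A8B36B5D45 − 2^64 = -521677960396448443.

-521677960396448443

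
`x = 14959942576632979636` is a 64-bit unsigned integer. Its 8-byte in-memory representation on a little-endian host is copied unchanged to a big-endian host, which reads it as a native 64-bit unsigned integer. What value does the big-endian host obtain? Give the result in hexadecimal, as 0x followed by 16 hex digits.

0xB460732483649CCF

14959942576632979636 in 64-bit hexadecimal is 0xCF9C6483247360B4.
Stored little-endian, the bytes at ascending addresses are B4 60 73 24 83 64 9C CF.
Read back as big-endian, the last byte is least significant, giving 0xB460732483649CCF.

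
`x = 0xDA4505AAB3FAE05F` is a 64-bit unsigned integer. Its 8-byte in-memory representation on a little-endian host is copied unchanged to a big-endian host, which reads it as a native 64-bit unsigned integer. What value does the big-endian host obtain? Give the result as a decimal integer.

Stored little-endian, the bytes at ascending addresses are 5F E0 FA B3 AA 05 45 DA.
Read back as big-endian, the last byte is least significant, giving 0x5FE0FAB3AA0545DA.
0x5FE0FAB3AA0545DA = 6908797477944903130.

6908797477944903130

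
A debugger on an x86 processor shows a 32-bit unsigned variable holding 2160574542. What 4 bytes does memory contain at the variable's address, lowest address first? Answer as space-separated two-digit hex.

4E C0 C7 80

2160574542 in hexadecimal, padded to 32 bits, is 0x80C7C04E.
Split into bytes (most-significant first): 80 C7 C0 4E.
Little-endian: lowest address holds the least-significant byte.
So at ascending addresses the bytes are 4E C0 C7 80.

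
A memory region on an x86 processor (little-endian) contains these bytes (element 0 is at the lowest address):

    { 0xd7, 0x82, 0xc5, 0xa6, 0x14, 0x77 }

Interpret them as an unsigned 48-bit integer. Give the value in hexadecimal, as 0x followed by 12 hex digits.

0x7714A6C582D7

In little-endian order the low byte comes first in memory.
Reassemble most-significant byte first: 77 14 A6 C5 82 D7 → 0x7714A6C582D7.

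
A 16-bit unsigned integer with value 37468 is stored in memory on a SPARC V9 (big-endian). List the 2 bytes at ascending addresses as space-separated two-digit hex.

92 5C

37468 in hexadecimal, padded to 16 bits, is 0x925C.
Split into bytes (most-significant first): 92 5C.
Big-endian: lowest address holds the most-significant byte.
So the memory order matches the most-significant-first order: 92 5C.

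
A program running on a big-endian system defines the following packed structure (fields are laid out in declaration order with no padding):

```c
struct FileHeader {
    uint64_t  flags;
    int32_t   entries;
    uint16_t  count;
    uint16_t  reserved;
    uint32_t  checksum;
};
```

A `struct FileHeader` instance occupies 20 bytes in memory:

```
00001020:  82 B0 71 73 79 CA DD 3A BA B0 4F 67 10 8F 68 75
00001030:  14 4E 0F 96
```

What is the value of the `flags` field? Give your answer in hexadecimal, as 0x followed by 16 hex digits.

0x82B0717379CADD3A

`flags` is the first field, at byte offset 0, occupying 8 bytes.
Bytes at offsets 0..7: 82 B0 71 73 79 CA DD 3A.
In big-endian order the high byte comes first in memory.
The bytes are already most-significant first: 0x82B0717379CADD3A.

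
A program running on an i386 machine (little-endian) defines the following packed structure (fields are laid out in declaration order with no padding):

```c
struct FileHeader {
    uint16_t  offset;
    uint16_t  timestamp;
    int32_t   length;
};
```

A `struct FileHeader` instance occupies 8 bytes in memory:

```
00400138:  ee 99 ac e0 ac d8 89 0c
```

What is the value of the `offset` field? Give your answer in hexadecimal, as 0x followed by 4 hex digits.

`offset` is the first field, at byte offset 0, occupying 2 bytes.
Bytes at offsets 0..1: EE 99.
Little-endian stores the least-significant byte at the lowest address.
Reassemble most-significant byte first: 99 EE → 0x99EE.

0x99EE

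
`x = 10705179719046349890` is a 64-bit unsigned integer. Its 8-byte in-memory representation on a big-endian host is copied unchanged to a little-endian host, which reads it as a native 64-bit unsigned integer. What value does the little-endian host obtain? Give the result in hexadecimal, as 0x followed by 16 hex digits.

10705179719046349890 in 64-bit hexadecimal is 0x9490703C6A794442.
Stored big-endian, the bytes at ascending addresses are 94 90 70 3C 6A 79 44 42.
Read back as little-endian, the first byte is least significant, giving 0x4244796A3C709094.

0x4244796A3C709094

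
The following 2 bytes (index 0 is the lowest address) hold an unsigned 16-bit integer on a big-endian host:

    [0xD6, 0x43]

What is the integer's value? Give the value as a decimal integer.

54851

Big-endian: lowest address holds the most-significant byte.
The bytes are already most-significant first: 0xD643.
0xD643 = 54851.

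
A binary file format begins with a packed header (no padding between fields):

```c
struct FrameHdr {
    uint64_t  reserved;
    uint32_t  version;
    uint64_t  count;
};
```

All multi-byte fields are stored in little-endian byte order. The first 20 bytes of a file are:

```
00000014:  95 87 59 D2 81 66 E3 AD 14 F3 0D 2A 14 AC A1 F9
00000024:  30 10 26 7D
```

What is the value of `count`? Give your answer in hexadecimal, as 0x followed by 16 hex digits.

0x7D261030F9A1AC14

`count` follows `reserved` (8 B), `version` (4 B), so it starts at offset 8 + 4 = 12 and occupies 8 bytes.
Bytes at offsets 12..19: 14 AC A1 F9 30 10 26 7D.
Little-endian stores the least-significant byte at the lowest address.
Reassemble most-significant byte first: 7D 26 10 30 F9 A1 AC 14 → 0x7D261030F9A1AC14.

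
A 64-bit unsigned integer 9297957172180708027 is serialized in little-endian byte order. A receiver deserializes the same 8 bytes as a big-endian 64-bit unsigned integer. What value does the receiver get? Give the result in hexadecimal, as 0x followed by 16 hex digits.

0xBB6AA010C9FA0881

9297957172180708027 in 64-bit hexadecimal is 0x8108FAC910A06ABB.
Stored little-endian, the bytes at ascending addresses are BB 6A A0 10 C9 FA 08 81.
Read back as big-endian, the last byte is least significant, giving 0xBB6AA010C9FA0881.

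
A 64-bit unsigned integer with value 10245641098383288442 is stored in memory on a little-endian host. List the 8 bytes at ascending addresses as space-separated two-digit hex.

7A 68 47 95 4B D4 2F 8E

10245641098383288442 in hexadecimal, padded to 64 bits, is 0x8E2FD44B9547687A.
Split into bytes (most-significant first): 8E 2F D4 4B 95 47 68 7A.
Little-endian: lowest address holds the least-significant byte.
So at ascending addresses the bytes are 7A 68 47 95 4B D4 2F 8E.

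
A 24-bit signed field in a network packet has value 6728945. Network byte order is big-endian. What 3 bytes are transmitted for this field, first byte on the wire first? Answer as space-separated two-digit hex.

6728945 in hexadecimal, padded to 24 bits, is 0x66ACF1.
Split into bytes (most-significant first): 66 AC F1.
Big-endian: lowest address holds the most-significant byte.
So the memory order matches the most-significant-first order: 66 AC F1.

66 AC F1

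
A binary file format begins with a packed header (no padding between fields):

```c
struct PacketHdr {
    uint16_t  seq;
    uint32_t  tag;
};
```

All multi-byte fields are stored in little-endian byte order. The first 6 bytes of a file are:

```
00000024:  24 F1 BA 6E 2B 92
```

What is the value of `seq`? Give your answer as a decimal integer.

`seq` is the first field, at byte offset 0, occupying 2 bytes.
Bytes at offsets 0..1: 24 F1.
Little-endian: lowest address holds the least-significant byte.
Reassemble most-significant byte first: F1 24 → 0xF124.
0xF124 = 61732.

61732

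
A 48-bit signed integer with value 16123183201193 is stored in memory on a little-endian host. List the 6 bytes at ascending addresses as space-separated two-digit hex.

16123183201193 in hexadecimal, padded to 48 bits, is 0x0EA9F89B7BA9.
Split into bytes (most-significant first): 0E A9 F8 9B 7B A9.
Little-endian: lowest address holds the least-significant byte.
So at ascending addresses the bytes are A9 7B 9B F8 A9 0E.

A9 7B 9B F8 A9 0E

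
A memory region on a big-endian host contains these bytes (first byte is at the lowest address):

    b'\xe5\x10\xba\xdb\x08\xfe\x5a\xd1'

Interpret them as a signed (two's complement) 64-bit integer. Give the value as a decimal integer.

Big-endian stores the most-significant byte at the lowest address.
The bytes are already most-significant first: 0xE510BADB08FE5AD1.
Top bit is set, so as a signed 64-bit value this is 0xE510BADB08FE5AD1 − 2^64 = -1940845989485192495.

-1940845989485192495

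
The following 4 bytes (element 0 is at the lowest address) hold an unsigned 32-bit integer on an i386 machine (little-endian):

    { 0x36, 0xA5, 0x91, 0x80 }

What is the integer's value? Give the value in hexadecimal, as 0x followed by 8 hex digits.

0x8091A536

Little-endian stores the least-significant byte at the lowest address.
Reassemble most-significant byte first: 80 91 A5 36 → 0x8091A536.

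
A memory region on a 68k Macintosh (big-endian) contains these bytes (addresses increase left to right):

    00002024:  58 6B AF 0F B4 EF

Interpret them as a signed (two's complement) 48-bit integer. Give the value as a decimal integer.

97219521787119

Big-endian: lowest address holds the most-significant byte.
The bytes are already most-significant first: 0x586BAF0FB4EF.
0x586BAF0FB4EF = 97219521787119.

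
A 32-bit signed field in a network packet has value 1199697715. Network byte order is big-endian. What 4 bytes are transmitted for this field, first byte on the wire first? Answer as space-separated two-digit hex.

47 81 EF 33

1199697715 in hexadecimal, padded to 32 bits, is 0x4781EF33.
Split into bytes (most-significant first): 47 81 EF 33.
In big-endian order the high byte comes first in memory.
So the memory order matches the most-significant-first order: 47 81 EF 33.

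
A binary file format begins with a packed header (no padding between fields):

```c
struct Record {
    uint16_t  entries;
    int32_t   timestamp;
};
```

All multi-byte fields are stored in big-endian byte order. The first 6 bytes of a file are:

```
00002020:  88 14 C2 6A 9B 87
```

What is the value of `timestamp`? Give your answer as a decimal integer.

-1033200761

`timestamp` follows `entries` (2 bytes), so it starts at byte offset 2 and occupies 4 bytes.
Bytes at offsets 2..5: C2 6A 9B 87.
In big-endian order the high byte comes first in memory.
The bytes are already most-significant first: 0xC26A9B87.
Top bit is set, so as a signed 32-bit value this is 0xC26A9B87 − 2^32 = -1033200761.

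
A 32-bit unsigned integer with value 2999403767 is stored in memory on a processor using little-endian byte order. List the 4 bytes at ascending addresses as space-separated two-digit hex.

2999403767 in hexadecimal, padded to 32 bits, is 0xB2C744F7.
Split into bytes (most-significant first): B2 C7 44 F7.
Little-endian: lowest address holds the least-significant byte.
So at ascending addresses the bytes are F7 44 C7 B2.

F7 44 C7 B2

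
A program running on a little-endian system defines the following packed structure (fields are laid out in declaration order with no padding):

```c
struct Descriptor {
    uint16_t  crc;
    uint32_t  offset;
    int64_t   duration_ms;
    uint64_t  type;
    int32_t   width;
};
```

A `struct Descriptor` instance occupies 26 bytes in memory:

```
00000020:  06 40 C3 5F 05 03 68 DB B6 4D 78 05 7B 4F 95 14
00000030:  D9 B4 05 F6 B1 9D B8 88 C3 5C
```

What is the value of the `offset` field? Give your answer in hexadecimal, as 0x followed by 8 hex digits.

`offset` follows `crc` (2 bytes), so it starts at byte offset 2 and occupies 4 bytes.
Bytes at offsets 2..5: C3 5F 05 03.
Little-endian stores the least-significant byte at the lowest address.
Reassemble most-significant byte first: 03 05 5F C3 → 0x03055FC3.

0x03055FC3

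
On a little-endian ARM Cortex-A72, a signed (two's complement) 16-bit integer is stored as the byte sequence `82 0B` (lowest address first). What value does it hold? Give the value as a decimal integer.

2946

In little-endian order the low byte comes first in memory.
Reassemble most-significant byte first: 0B 82 → 0x0B82.
0x0B82 = 2946.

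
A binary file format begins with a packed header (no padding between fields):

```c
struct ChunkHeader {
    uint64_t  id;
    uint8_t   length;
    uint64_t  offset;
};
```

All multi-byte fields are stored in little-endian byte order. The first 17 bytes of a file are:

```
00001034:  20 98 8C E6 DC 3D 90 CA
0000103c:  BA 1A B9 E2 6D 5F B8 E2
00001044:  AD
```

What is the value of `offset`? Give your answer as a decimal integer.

12529779833303120154

`offset` follows `id` (8 B), `length` (1 B), so it starts at offset 8 + 1 = 9 and occupies 8 bytes.
Bytes at offsets 9..16: 1A B9 E2 6D 5F B8 E2 AD.
In little-endian order the low byte comes first in memory.
Reassemble most-significant byte first: AD E2 B8 5F 6D E2 B9 1A → 0xADE2B85F6DE2B91A.
0xADE2B85F6DE2B91A = 12529779833303120154.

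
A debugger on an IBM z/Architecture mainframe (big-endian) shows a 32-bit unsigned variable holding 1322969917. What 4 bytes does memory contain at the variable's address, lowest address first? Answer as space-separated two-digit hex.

4E DA EB 3D

1322969917 in hexadecimal, padded to 32 bits, is 0x4EDAEB3D.
Split into bytes (most-significant first): 4E DA EB 3D.
Big-endian: lowest address holds the most-significant byte.
So the memory order matches the most-significant-first order: 4E DA EB 3D.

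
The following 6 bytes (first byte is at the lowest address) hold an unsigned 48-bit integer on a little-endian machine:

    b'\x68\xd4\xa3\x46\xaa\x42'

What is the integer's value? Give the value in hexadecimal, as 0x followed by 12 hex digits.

Little-endian: lowest address holds the least-significant byte.
Reassemble most-significant byte first: 42 AA 46 A3 D4 68 → 0x42AA46A3D468.

0x42AA46A3D468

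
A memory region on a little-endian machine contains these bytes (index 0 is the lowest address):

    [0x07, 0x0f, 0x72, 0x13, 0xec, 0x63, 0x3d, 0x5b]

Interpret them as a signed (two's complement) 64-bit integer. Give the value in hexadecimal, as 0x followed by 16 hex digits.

0x5B3D63EC13720F07

Little-endian: lowest address holds the least-significant byte.
Reassemble most-significant byte first: 5B 3D 63 EC 13 72 0F 07 → 0x5B3D63EC13720F07.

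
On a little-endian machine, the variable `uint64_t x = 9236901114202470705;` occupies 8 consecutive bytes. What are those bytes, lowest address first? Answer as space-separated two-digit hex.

31 B9 72 C9 9F 10 30 80

9236901114202470705 in hexadecimal, padded to 64 bits, is 0x8030109FC972B931.
Split into bytes (most-significant first): 80 30 10 9F C9 72 B9 31.
Little-endian: lowest address holds the least-significant byte.
So at ascending addresses the bytes are 31 B9 72 C9 9F 10 30 80.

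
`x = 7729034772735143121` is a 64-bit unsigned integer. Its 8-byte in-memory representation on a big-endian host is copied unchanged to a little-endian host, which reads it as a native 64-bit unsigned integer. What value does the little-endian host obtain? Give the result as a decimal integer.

15072569340954690411

7729034772735143121 in 64-bit hexadecimal is 0x6B430C2CF5852CD1.
Stored big-endian, the bytes at ascending addresses are 6B 43 0C 2C F5 85 2C D1.
Read back as little-endian, the first byte is least significant, giving 0xD12C85F52C0C436B.
0xD12C85F52C0C436B = 15072569340954690411.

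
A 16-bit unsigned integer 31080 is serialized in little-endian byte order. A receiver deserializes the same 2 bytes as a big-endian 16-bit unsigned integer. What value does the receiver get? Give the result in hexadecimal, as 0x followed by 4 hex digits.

0x6879

31080 in 16-bit hexadecimal is 0x7968.
Stored little-endian, the bytes at ascending addresses are 68 79.
Read back as big-endian, the last byte is least significant, giving 0x6879.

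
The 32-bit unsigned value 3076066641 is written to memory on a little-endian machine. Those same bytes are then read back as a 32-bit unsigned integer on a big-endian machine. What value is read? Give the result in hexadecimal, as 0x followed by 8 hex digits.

3076066641 in 32-bit hexadecimal is 0xB7590D51.
Stored little-endian, the bytes at ascending addresses are 51 0D 59 B7.
Read back as big-endian, the last byte is least significant, giving 0x510D59B7.

0x510D59B7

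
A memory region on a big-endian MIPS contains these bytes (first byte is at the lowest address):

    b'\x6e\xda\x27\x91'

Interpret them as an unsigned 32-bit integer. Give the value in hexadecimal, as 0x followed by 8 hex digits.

0x6EDA2791

In big-endian order the high byte comes first in memory.
The bytes are already most-significant first: 0x6EDA2791.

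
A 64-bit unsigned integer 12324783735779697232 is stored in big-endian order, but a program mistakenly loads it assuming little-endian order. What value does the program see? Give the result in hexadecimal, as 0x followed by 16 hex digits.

0x5022A918826D0AAB

12324783735779697232 in 64-bit hexadecimal is 0xAB0A6D8218A92250.
Stored big-endian, the bytes at ascending addresses are AB 0A 6D 82 18 A9 22 50.
Read back as little-endian, the first byte is least significant, giving 0x5022A918826D0AAB.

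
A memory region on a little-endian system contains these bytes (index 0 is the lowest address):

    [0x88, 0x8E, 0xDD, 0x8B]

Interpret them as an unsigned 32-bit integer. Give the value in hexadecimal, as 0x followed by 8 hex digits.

In little-endian order the low byte comes first in memory.
Reassemble most-significant byte first: 8B DD 8E 88 → 0x8BDD8E88.

0x8BDD8E88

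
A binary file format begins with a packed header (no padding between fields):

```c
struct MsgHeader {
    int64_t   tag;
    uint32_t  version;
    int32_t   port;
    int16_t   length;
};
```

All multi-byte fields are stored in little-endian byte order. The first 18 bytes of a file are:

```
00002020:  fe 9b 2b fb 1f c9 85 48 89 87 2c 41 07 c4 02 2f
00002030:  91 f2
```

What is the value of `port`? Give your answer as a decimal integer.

`port` follows `tag` (8 B), `version` (4 B), so it starts at offset 8 + 4 = 12 and occupies 4 bytes.
Bytes at offsets 12..15: 07 C4 02 2F.
Little-endian stores the least-significant byte at the lowest address.
Reassemble most-significant byte first: 2F 02 C4 07 → 0x2F02C407.
0x2F02C407 = 788710407.

788710407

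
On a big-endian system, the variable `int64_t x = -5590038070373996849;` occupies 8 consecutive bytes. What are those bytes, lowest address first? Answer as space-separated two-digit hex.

Two's complement of -5590038070373996849 in 64 bits: 5590038070373996849 = 0x4D93CE01F98D5931; invert → 0xB26C31FE0672A6CE; add 1 → 0xB26C31FE0672A6CF.
Split into bytes (most-significant first): B2 6C 31 FE 06 72 A6 CF.
In big-endian order the high byte comes first in memory.
So the memory order matches the most-significant-first order: B2 6C 31 FE 06 72 A6 CF.

B2 6C 31 FE 06 72 A6 CF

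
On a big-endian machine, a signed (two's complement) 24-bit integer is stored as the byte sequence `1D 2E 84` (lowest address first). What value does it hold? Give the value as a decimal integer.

Big-endian stores the most-significant byte at the lowest address.
The bytes are already most-significant first: 0x1D2E84.
0x1D2E84 = 1912452.

1912452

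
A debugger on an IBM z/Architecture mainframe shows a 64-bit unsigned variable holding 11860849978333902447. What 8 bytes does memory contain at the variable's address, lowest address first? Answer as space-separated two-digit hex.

11860849978333902447 in hexadecimal, padded to 64 bits, is 0xA49A3436BCCAB66F.
Split into bytes (most-significant first): A4 9A 34 36 BC CA B6 6F.
In big-endian order the high byte comes first in memory.
So the memory order matches the most-significant-first order: A4 9A 34 36 BC CA B6 6F.

A4 9A 34 36 BC CA B6 6F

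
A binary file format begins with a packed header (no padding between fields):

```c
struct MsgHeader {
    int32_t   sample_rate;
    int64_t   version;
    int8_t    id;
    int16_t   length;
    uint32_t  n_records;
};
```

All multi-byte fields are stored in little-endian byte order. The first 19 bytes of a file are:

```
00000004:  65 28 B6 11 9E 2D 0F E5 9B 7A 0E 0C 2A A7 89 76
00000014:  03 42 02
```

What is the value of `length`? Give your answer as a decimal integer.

`length` follows `sample_rate` (4 B), `version` (8 B), `id` (1 B), so it starts at offset 4 + 8 + 1 = 13 and occupies 2 bytes.
Bytes at offsets 13..14: A7 89.
Little-endian stores the least-significant byte at the lowest address.
Reassemble most-significant byte first: 89 A7 → 0x89A7.
Top bit is set, so as a signed 16-bit value this is 0x89A7 − 2^16 = -30297.

-30297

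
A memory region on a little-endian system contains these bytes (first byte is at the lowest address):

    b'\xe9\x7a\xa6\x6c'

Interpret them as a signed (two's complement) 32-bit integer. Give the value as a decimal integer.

1822849769

In little-endian order the low byte comes first in memory.
Reassemble most-significant byte first: 6C A6 7A E9 → 0x6CA67AE9.
0x6CA67AE9 = 1822849769.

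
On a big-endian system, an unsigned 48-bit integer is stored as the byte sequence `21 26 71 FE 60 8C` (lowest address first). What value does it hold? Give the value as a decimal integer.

Big-endian stores the most-significant byte at the lowest address.
The bytes are already most-significant first: 0x212671FE608C.
0x212671FE608C = 36449004970124.

36449004970124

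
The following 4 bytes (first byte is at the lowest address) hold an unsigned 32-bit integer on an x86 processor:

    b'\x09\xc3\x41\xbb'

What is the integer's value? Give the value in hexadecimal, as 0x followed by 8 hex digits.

0xBB41C309

Little-endian: lowest address holds the least-significant byte.
Reassemble most-significant byte first: BB 41 C3 09 → 0xBB41C309.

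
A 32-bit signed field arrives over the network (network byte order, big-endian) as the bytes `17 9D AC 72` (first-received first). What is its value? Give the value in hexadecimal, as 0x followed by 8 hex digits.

0x179DAC72

In big-endian order the high byte comes first in memory.
The bytes are already most-significant first: 0x179DAC72.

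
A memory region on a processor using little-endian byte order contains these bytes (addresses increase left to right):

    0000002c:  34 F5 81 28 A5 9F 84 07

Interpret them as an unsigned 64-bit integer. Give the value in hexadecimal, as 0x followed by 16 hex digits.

Little-endian: lowest address holds the least-significant byte.
Reassemble most-significant byte first: 07 84 9F A5 28 81 F5 34 → 0x07849FA52881F534.

0x07849FA52881F534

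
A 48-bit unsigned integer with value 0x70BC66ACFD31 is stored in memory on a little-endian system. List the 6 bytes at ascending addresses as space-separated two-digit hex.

Split into bytes (most-significant first): 70 BC 66 AC FD 31.
Little-endian: lowest address holds the least-significant byte.
So at ascending addresses the bytes are 31 FD AC 66 BC 70.

31 FD AC 66 BC 70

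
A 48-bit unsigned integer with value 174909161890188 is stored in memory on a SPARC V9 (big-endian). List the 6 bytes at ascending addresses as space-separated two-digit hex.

9F 14 36 76 61 8C

174909161890188 in hexadecimal, padded to 48 bits, is 0x9F143676618C.
Split into bytes (most-significant first): 9F 14 36 76 61 8C.
In big-endian order the high byte comes first in memory.
So the memory order matches the most-significant-first order: 9F 14 36 76 61 8C.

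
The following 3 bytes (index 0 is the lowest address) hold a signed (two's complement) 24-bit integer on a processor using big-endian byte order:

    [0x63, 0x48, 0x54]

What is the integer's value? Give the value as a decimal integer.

6506580

Big-endian: lowest address holds the most-significant byte.
The bytes are already most-significant first: 0x634854.
0x634854 = 6506580.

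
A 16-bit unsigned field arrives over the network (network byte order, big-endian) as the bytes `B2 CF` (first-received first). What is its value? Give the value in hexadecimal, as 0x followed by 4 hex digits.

0xB2CF

Big-endian stores the most-significant byte at the lowest address.
The bytes are already most-significant first: 0xB2CF.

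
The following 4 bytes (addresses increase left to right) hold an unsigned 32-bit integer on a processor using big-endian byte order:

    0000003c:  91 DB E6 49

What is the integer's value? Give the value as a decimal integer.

2447107657

In big-endian order the high byte comes first in memory.
The bytes are already most-significant first: 0x91DBE649.
0x91DBE649 = 2447107657.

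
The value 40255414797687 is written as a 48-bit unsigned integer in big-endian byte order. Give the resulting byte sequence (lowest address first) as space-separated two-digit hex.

24 9C B1 B3 05 77

40255414797687 in hexadecimal, padded to 48 bits, is 0x249CB1B30577.
Split into bytes (most-significant first): 24 9C B1 B3 05 77.
Big-endian: lowest address holds the most-significant byte.
So the memory order matches the most-significant-first order: 24 9C B1 B3 05 77.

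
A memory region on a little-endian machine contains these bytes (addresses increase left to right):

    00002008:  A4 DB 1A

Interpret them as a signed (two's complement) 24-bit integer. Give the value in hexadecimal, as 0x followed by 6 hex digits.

Little-endian: lowest address holds the least-significant byte.
Reassemble most-significant byte first: 1A DB A4 → 0x1ADBA4.

0x1ADBA4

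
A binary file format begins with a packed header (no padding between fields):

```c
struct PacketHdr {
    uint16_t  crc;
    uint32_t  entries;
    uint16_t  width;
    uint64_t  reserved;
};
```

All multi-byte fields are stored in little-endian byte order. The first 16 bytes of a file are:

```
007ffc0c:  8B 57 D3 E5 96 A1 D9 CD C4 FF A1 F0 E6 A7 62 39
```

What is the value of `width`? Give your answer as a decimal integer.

52697

`width` follows `crc` (2 B), `entries` (4 B), so it starts at offset 2 + 4 = 6 and occupies 2 bytes.
Bytes at offsets 6..7: D9 CD.
Little-endian stores the least-significant byte at the lowest address.
Reassemble most-significant byte first: CD D9 → 0xCDD9.
0xCDD9 = 52697.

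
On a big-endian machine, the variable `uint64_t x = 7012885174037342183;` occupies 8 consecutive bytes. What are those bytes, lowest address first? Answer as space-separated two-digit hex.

61 52 C5 E8 F1 19 67 E7

7012885174037342183 in hexadecimal, padded to 64 bits, is 0x6152C5E8F11967E7.
Split into bytes (most-significant first): 61 52 C5 E8 F1 19 67 E7.
In big-endian order the high byte comes first in memory.
So the memory order matches the most-significant-first order: 61 52 C5 E8 F1 19 67 E7.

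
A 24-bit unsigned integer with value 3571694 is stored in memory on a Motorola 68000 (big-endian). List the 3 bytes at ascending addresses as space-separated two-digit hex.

3571694 in hexadecimal, padded to 24 bits, is 0x367FEE.
Split into bytes (most-significant first): 36 7F EE.
In big-endian order the high byte comes first in memory.
So the memory order matches the most-significant-first order: 36 7F EE.

36 7F EE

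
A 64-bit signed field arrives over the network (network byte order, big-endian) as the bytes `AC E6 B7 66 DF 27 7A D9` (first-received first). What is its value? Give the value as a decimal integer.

Big-endian: lowest address holds the most-significant byte.
The bytes are already most-significant first: 0xACE6B766DF277AD9.
Top bit is set, so as a signed 64-bit value this is 0xACE6B766DF277AD9 − 2^64 = -5987897002084042023.

-5987897002084042023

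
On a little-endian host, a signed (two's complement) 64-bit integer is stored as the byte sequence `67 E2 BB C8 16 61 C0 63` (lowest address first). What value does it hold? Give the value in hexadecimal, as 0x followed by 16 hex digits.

0x63C06116C8BBE267

In little-endian order the low byte comes first in memory.
Reassemble most-significant byte first: 63 C0 61 16 C8 BB E2 67 → 0x63C06116C8BBE267.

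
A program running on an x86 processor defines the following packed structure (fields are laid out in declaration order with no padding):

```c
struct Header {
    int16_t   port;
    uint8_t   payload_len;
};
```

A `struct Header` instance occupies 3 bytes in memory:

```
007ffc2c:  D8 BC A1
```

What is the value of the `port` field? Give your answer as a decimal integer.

`port` is the first field, at byte offset 0, occupying 2 bytes.
Bytes at offsets 0..1: D8 BC.
Little-endian stores the least-significant byte at the lowest address.
Reassemble most-significant byte first: BC D8 → 0xBCD8.
Top bit is set, so as a signed 16-bit value this is 0xBCD8 − 2^16 = -17192.

-17192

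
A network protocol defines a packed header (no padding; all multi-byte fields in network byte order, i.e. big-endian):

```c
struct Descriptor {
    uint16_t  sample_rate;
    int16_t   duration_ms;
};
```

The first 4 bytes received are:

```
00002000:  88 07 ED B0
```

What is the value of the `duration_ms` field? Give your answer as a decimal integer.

`duration_ms` follows `sample_rate` (2 bytes), so it starts at byte offset 2 and occupies 2 bytes.
Bytes at offsets 2..3: ED B0.
Big-endian: lowest address holds the most-significant byte.
The bytes are already most-significant first: 0xEDB0.
Top bit is set, so as a signed 16-bit value this is 0xEDB0 − 2^16 = -4688.

-4688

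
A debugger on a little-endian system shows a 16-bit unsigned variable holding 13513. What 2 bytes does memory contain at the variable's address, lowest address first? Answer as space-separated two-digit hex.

C9 34

13513 in hexadecimal, padded to 16 bits, is 0x34C9.
Split into bytes (most-significant first): 34 C9.
In little-endian order the low byte comes first in memory.
So at ascending addresses the bytes are C9 34.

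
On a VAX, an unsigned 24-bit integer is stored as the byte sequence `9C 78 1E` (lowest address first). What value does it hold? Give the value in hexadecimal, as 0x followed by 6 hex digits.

In little-endian order the low byte comes first in memory.
Reassemble most-significant byte first: 1E 78 9C → 0x1E789C.

0x1E789C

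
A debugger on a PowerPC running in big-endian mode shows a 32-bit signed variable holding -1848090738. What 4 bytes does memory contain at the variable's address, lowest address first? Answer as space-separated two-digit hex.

91 D8 5F 8E

Two's complement of -1848090738 in 32 bits: 1848090738 = 0x6E27A072; invert → 0x91D85F8D; add 1 → 0x91D85F8E.
Split into bytes (most-significant first): 91 D8 5F 8E.
In big-endian order the high byte comes first in memory.
So the memory order matches the most-significant-first order: 91 D8 5F 8E.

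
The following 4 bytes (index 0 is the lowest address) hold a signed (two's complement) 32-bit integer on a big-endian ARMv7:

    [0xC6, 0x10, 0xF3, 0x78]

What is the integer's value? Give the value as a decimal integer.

Big-endian: lowest address holds the most-significant byte.
The bytes are already most-significant first: 0xC610F378.
Top bit is set, so as a signed 32-bit value this is 0xC610F378 − 2^32 = -971967624.

-971967624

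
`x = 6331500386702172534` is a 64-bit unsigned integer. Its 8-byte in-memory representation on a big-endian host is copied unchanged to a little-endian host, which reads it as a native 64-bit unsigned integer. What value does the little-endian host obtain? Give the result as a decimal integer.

8548290950110305879

6331500386702172534 in 64-bit hexadecimal is 0x57DE020E54A1A176.
Stored big-endian, the bytes at ascending addresses are 57 DE 02 0E 54 A1 A1 76.
Read back as little-endian, the first byte is least significant, giving 0x76A1A1540E02DE57.
0x76A1A1540E02DE57 = 8548290950110305879.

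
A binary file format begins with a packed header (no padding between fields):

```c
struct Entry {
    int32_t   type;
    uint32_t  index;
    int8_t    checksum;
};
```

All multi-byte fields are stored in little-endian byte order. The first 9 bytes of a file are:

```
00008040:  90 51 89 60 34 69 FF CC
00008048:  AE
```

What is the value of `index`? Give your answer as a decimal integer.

`index` follows `type` (4 bytes), so it starts at byte offset 4 and occupies 4 bytes.
Bytes at offsets 4..7: 34 69 FF CC.
In little-endian order the low byte comes first in memory.
Reassemble most-significant byte first: CC FF 69 34 → 0xCCFF6934.
0xCCFF6934 = 3439290676.

3439290676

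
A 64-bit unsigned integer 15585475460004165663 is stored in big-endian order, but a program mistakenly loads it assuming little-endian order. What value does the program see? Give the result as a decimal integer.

15585475460004165663 in 64-bit hexadecimal is 0xD84ABB5B011DB81F.
Stored big-endian, the bytes at ascending addresses are D8 4A BB 5B 01 1D B8 1F.
Read back as little-endian, the first byte is least significant, giving 0x1FB81D015BBB4AD8.
0x1FB81D015BBB4AD8 = 2285608702561700568.

2285608702561700568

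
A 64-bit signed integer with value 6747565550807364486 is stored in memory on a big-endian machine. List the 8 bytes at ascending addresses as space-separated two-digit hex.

5D A4 2B 1E 4A 89 33 86

6747565550807364486 in hexadecimal, padded to 64 bits, is 0x5DA42B1E4A893386.
Split into bytes (most-significant first): 5D A4 2B 1E 4A 89 33 86.
Big-endian stores the most-significant byte at the lowest address.
So the memory order matches the most-significant-first order: 5D A4 2B 1E 4A 89 33 86.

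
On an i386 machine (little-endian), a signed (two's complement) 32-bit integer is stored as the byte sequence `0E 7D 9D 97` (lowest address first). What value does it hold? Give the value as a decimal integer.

-1751286514

Little-endian stores the least-significant byte at the lowest address.
Reassemble most-significant byte first: 97 9D 7D 0E → 0x979D7D0E.
Top bit is set, so as a signed 32-bit value this is 0x979D7D0E − 2^32 = -1751286514.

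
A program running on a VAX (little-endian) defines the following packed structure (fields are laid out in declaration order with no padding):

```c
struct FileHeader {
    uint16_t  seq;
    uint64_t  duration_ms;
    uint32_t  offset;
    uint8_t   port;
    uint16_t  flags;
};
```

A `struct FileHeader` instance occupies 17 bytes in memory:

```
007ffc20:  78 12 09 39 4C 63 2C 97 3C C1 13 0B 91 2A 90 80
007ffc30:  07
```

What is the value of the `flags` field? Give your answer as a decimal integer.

1920

`flags` follows `seq` (2 B), `duration_ms` (8 B), `offset` (4 B), `port` (1 B), so it starts at offset 2 + 8 + 4 + 1 = 15 and occupies 2 bytes.
Bytes at offsets 15..16: 80 07.
In little-endian order the low byte comes first in memory.
Reassemble most-significant byte first: 07 80 → 0x0780.
0x0780 = 1920.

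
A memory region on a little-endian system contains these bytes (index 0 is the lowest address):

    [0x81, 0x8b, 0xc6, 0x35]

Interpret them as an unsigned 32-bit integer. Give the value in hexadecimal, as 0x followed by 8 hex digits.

Little-endian stores the least-significant byte at the lowest address.
Reassemble most-significant byte first: 35 C6 8B 81 → 0x35C68B81.

0x35C68B81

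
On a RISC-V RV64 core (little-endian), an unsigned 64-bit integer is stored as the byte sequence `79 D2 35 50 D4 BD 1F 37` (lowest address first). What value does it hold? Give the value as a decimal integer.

In little-endian order the low byte comes first in memory.
Reassemble most-significant byte first: 37 1F BD D4 50 35 D2 79 → 0x371FBDD45035D279.
0x371FBDD45035D279 = 3972102115940487801.

3972102115940487801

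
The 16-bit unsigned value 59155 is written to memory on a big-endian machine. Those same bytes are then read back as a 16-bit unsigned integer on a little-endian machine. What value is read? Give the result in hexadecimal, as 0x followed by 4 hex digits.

0x13E7

59155 in 16-bit hexadecimal is 0xE713.
Stored big-endian, the bytes at ascending addresses are E7 13.
Read back as little-endian, the first byte is least significant, giving 0x13E7.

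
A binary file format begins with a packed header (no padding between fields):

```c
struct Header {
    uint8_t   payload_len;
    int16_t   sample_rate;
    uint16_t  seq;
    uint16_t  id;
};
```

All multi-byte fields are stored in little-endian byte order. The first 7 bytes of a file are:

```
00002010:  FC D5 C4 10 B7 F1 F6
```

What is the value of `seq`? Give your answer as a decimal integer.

`seq` follows `payload_len` (1 B), `sample_rate` (2 B), so it starts at offset 1 + 2 = 3 and occupies 2 bytes.
Bytes at offsets 3..4: 10 B7.
In little-endian order the low byte comes first in memory.
Reassemble most-significant byte first: B7 10 → 0xB710.
0xB710 = 46864.

46864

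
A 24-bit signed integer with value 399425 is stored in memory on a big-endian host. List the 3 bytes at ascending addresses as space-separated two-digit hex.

06 18 41

399425 in hexadecimal, padded to 24 bits, is 0x061841.
Split into bytes (most-significant first): 06 18 41.
Big-endian stores the most-significant byte at the lowest address.
So the memory order matches the most-significant-first order: 06 18 41.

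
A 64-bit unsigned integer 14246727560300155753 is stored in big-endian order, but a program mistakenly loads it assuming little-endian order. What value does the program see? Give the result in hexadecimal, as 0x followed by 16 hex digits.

14246727560300155753 in 64-bit hexadecimal is 0xC5B68B3BD3755369.
Stored big-endian, the bytes at ascending addresses are C5 B6 8B 3B D3 75 53 69.
Read back as little-endian, the first byte is least significant, giving 0x695375D33B8BB6C5.

0x695375D33B8BB6C5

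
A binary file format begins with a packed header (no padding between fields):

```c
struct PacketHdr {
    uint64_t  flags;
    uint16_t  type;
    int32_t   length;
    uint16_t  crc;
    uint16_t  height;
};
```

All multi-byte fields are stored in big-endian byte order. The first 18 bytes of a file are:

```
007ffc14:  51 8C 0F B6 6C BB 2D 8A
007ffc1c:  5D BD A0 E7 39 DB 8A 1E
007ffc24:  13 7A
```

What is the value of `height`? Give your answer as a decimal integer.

4986

`height` follows `flags` (8 B), `type` (2 B), `length` (4 B), `crc` (2 B), so it starts at offset 8 + 2 + 4 + 2 = 16 and occupies 2 bytes.
Bytes at offsets 16..17: 13 7A.
Big-endian: lowest address holds the most-significant byte.
The bytes are already most-significant first: 0x137A.
0x137A = 4986.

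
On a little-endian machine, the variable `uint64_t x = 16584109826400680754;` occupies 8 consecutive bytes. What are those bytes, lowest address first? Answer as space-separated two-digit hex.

16584109826400680754 in hexadecimal, padded to 64 bits, is 0xE62698054EAD7B32.
Split into bytes (most-significant first): E6 26 98 05 4E AD 7B 32.
Little-endian stores the least-significant byte at the lowest address.
So at ascending addresses the bytes are 32 7B AD 4E 05 98 26 E6.

32 7B AD 4E 05 98 26 E6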